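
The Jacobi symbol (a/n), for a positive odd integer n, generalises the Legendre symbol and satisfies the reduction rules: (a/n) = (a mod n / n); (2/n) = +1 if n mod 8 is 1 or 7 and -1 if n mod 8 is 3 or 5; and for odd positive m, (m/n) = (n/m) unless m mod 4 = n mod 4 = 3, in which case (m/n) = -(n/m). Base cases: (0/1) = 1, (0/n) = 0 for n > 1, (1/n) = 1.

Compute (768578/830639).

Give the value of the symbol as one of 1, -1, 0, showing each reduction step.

1

768578 = 2^1·384289; (2/830639) = +1 since 830639 mod 8 = 7, so (768578/830639) = (+1)^1·(384289/830639); sign now +1
reciprocity: (384289/830639) = +1·(830639/384289) since 384289 mod 4 = 1, 830639 mod 4 = 3; sign now +1
(830639/384289) = (62061/384289)   [reduce mod 384289]
reciprocity: (62061/384289) = +1·(384289/62061) since 62061 mod 4 = 1, 384289 mod 4 = 1; sign now +1
(384289/62061) = (11923/62061)   [reduce mod 62061]
reciprocity: (11923/62061) = +1·(62061/11923) since 11923 mod 4 = 3, 62061 mod 4 = 1; sign now +1
(62061/11923) = (2446/11923)   [reduce mod 11923]
2446 = 2^1·1223; (2/11923) = -1 since 11923 mod 8 = 3, so (2446/11923) = (-1)^1·(1223/11923); sign now -1
reciprocity: (1223/11923) = -1·(11923/1223) since 1223 mod 4 = 3, 11923 mod 4 = 3; sign now +1
(11923/1223) = (916/1223)   [reduce mod 1223]
916 = 2^2·229; (2/1223) = +1 since 1223 mod 8 = 7, so (916/1223) = (+1)^2·(229/1223); sign now +1
reciprocity: (229/1223) = +1·(1223/229) since 229 mod 4 = 1, 1223 mod 4 = 3; sign now +1
(1223/229) = (78/229)   [reduce mod 229]
78 = 2^1·39; (2/229) = -1 since 229 mod 8 = 5, so (78/229) = (-1)^1·(39/229); sign now -1
reciprocity: (39/229) = +1·(229/39) since 39 mod 4 = 3, 229 mod 4 = 1; sign now -1
(229/39) = (34/39)   [reduce mod 39]
34 = 2^1·17; (2/39) = +1 since 39 mod 8 = 7, so (34/39) = (+1)^1·(17/39); sign now -1
reciprocity: (17/39) = +1·(39/17) since 17 mod 4 = 1, 39 mod 4 = 3; sign now -1
(39/17) = (5/17)   [reduce mod 17]
reciprocity: (5/17) = +1·(17/5) since 5 mod 4 = 1, 17 mod 4 = 1; sign now -1
(17/5) = (2/5)   [reduce mod 5]
2 = 2^1·1; (2/5) = -1 since 5 mod 8 = 5, so (2/5) = (-1)^1·(1/5); sign now +1
(1/5) = 1; final value = sign = +1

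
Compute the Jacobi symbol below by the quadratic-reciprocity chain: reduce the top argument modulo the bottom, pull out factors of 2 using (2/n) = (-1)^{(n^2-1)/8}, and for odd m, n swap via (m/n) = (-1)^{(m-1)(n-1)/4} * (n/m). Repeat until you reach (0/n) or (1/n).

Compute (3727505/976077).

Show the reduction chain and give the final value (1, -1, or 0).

1

(3727505/976077) = (799274/976077)   [reduce mod 976077]
799274 = 2^1·399637; (2/976077) = -1 since 976077 mod 8 = 5, so (799274/976077) = (-1)^1·(399637/976077); sign now -1
reciprocity: (399637/976077) = +1·(976077/399637) since 399637 mod 4 = 1, 976077 mod 4 = 1; sign now -1
(976077/399637) = (176803/399637)   [reduce mod 399637]
reciprocity: (176803/399637) = +1·(399637/176803) since 176803 mod 4 = 3, 399637 mod 4 = 1; sign now -1
(399637/176803) = (46031/176803)   [reduce mod 176803]
reciprocity: (46031/176803) = -1·(176803/46031) since 46031 mod 4 = 3, 176803 mod 4 = 3; sign now +1
(176803/46031) = (38710/46031)   [reduce mod 46031]
38710 = 2^1·19355; (2/46031) = +1 since 46031 mod 8 = 7, so (38710/46031) = (+1)^1·(19355/46031); sign now +1
reciprocity: (19355/46031) = -1·(46031/19355) since 19355 mod 4 = 3, 46031 mod 4 = 3; sign now -1
(46031/19355) = (7321/19355)   [reduce mod 19355]
reciprocity: (7321/19355) = +1·(19355/7321) since 7321 mod 4 = 1, 19355 mod 4 = 3; sign now -1
(19355/7321) = (4713/7321)   [reduce mod 7321]
reciprocity: (4713/7321) = +1·(7321/4713) since 4713 mod 4 = 1, 7321 mod 4 = 1; sign now -1
(7321/4713) = (2608/4713)   [reduce mod 4713]
2608 = 2^4·163; (2/4713) = +1 since 4713 mod 8 = 1, so (2608/4713) = (+1)^4·(163/4713); sign now -1
reciprocity: (163/4713) = +1·(4713/163) since 163 mod 4 = 3, 4713 mod 4 = 1; sign now -1
(4713/163) = (149/163)   [reduce mod 163]
reciprocity: (149/163) = +1·(163/149) since 149 mod 4 = 1, 163 mod 4 = 3; sign now -1
(163/149) = (14/149)   [reduce mod 149]
14 = 2^1·7; (2/149) = -1 since 149 mod 8 = 5, so (14/149) = (-1)^1·(7/149); sign now +1
reciprocity: (7/149) = +1·(149/7) since 7 mod 4 = 3, 149 mod 4 = 1; sign now +1
(149/7) = (2/7)   [reduce mod 7]
2 = 2^1·1; (2/7) = +1 since 7 mod 8 = 7, so (2/7) = (+1)^1·(1/7); sign now +1
(1/7) = 1; final value = sign = +1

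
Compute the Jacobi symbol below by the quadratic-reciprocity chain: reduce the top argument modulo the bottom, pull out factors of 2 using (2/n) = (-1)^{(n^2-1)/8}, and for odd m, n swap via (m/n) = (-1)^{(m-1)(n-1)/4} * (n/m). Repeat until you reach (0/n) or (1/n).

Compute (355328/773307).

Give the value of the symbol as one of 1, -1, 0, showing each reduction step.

1

factor out 2^10: 355328 = 2^10·347; with 773307 mod 8 = 3, (2/773307) = -1; sign now +1; continue with (347/773307)
flip (347/773307) -> (773307/347): both odd, 347 mod 4 = 3, 773307 mod 4 = 3, so the flip contributes -1; sign now -1
(773307/347): 773307 mod 347 = 191, so (773307/347) = (191/347)
flip (191/347) -> (347/191): both odd, 191 mod 4 = 3, 347 mod 4 = 3, so the flip contributes -1; sign now +1
(347/191): 347 mod 191 = 156, so (347/191) = (156/191)
factor out 2^2: 156 = 2^2·39; with 191 mod 8 = 7, (2/191) = +1; sign now +1; continue with (39/191)
flip (39/191) -> (191/39): both odd, 39 mod 4 = 3, 191 mod 4 = 3, so the flip contributes -1; sign now -1
(191/39): 191 mod 39 = 35, so (191/39) = (35/39)
flip (35/39) -> (39/35): both odd, 35 mod 4 = 3, 39 mod 4 = 3, so the flip contributes -1; sign now +1
(39/35): 39 mod 35 = 4, so (39/35) = (4/35)
factor out 2^2: 4 = 2^2·1; with 35 mod 8 = 3, (2/35) = -1; sign now +1; continue with (1/35)
reached (1/35) = 1, so the symbol is +1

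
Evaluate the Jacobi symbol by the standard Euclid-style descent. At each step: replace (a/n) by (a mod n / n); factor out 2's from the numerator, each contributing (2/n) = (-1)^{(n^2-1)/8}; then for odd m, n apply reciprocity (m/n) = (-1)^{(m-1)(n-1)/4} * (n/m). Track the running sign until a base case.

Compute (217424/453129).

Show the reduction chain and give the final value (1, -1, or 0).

217424 = 2^4·13589; (2/453129) = +1 since 453129 mod 8 = 1, so (217424/453129) = (+1)^4·(13589/453129); sign now +1
reciprocity: (13589/453129) = +1·(453129/13589) since 13589 mod 4 = 1, 453129 mod 4 = 1; sign now +1
(453129/13589) = (4692/13589)   [reduce mod 13589]
4692 = 2^2·1173; (2/13589) = -1 since 13589 mod 8 = 5, so (4692/13589) = (-1)^2·(1173/13589); sign now +1
reciprocity: (1173/13589) = +1·(13589/1173) since 1173 mod 4 = 1, 13589 mod 4 = 1; sign now +1
(13589/1173) = (686/1173)   [reduce mod 1173]
686 = 2^1·343; (2/1173) = -1 since 1173 mod 8 = 5, so (686/1173) = (-1)^1·(343/1173); sign now -1
reciprocity: (343/1173) = +1·(1173/343) since 343 mod 4 = 3, 1173 mod 4 = 1; sign now -1
(1173/343) = (144/343)   [reduce mod 343]
144 = 2^4·9; (2/343) = +1 since 343 mod 8 = 7, so (144/343) = (+1)^4·(9/343); sign now -1
reciprocity: (9/343) = +1·(343/9) since 9 mod 4 = 1, 343 mod 4 = 3; sign now -1
(343/9) = (1/9)   [reduce mod 9]
(1/9) = 1; final value = sign = -1

-1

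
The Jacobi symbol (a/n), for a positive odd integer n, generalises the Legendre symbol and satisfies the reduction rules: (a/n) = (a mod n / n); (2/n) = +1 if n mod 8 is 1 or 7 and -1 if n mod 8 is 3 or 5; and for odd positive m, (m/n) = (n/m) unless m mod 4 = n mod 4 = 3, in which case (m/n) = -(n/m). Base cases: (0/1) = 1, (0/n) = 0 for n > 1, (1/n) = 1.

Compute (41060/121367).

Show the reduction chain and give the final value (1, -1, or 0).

1

factor out 2^2: 41060 = 2^2·10265; with 121367 mod 8 = 7, (2/121367) = +1; sign now +1; continue with (10265/121367)
flip (10265/121367) -> (121367/10265): both odd, 10265 mod 4 = 1, 121367 mod 4 = 3, so the flip contributes +1; sign now +1
(121367/10265): 121367 mod 10265 = 8452, so (121367/10265) = (8452/10265)
factor out 2^2: 8452 = 2^2·2113; with 10265 mod 8 = 1, (2/10265) = +1; sign now +1; continue with (2113/10265)
flip (2113/10265) -> (10265/2113): both odd, 2113 mod 4 = 1, 10265 mod 4 = 1, so the flip contributes +1; sign now +1
(10265/2113): 10265 mod 2113 = 1813, so (10265/2113) = (1813/2113)
flip (1813/2113) -> (2113/1813): both odd, 1813 mod 4 = 1, 2113 mod 4 = 1, so the flip contributes +1; sign now +1
(2113/1813): 2113 mod 1813 = 300, so (2113/1813) = (300/1813)
factor out 2^2: 300 = 2^2·75; with 1813 mod 8 = 5, (2/1813) = -1; sign now +1; continue with (75/1813)
flip (75/1813) -> (1813/75): both odd, 75 mod 4 = 3, 1813 mod 4 = 1, so the flip contributes +1; sign now +1
(1813/75): 1813 mod 75 = 13, so (1813/75) = (13/75)
flip (13/75) -> (75/13): both odd, 13 mod 4 = 1, 75 mod 4 = 3, so the flip contributes +1; sign now +1
(75/13): 75 mod 13 = 10, so (75/13) = (10/13)
factor out 2^1: 10 = 2^1·5; with 13 mod 8 = 5, (2/13) = -1; sign now -1; continue with (5/13)
flip (5/13) -> (13/5): both odd, 5 mod 4 = 1, 13 mod 4 = 1, so the flip contributes +1; sign now -1
(13/5): 13 mod 5 = 3, so (13/5) = (3/5)
flip (3/5) -> (5/3): both odd, 3 mod 4 = 3, 5 mod 4 = 1, so the flip contributes +1; sign now -1
(5/3): 5 mod 3 = 2, so (5/3) = (2/3)
factor out 2^1: 2 = 2^1·1; with 3 mod 8 = 3, (2/3) = -1; sign now +1; continue with (1/3)
reached (1/3) = 1, so the symbol is +1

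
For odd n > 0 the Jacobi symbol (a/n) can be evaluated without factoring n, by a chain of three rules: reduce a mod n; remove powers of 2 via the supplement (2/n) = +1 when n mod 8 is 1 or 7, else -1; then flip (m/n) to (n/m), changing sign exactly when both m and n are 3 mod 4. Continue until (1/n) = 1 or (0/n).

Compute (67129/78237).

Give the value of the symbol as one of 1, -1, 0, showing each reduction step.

1

reciprocity: (67129/78237) = +1·(78237/67129) since 67129 mod 4 = 1, 78237 mod 4 = 1; sign now +1
(78237/67129) = (11108/67129)   [reduce mod 67129]
11108 = 2^2·2777; (2/67129) = +1 since 67129 mod 8 = 1, so (11108/67129) = (+1)^2·(2777/67129); sign now +1
reciprocity: (2777/67129) = +1·(67129/2777) since 2777 mod 4 = 1, 67129 mod 4 = 1; sign now +1
(67129/2777) = (481/2777)   [reduce mod 2777]
reciprocity: (481/2777) = +1·(2777/481) since 481 mod 4 = 1, 2777 mod 4 = 1; sign now +1
(2777/481) = (372/481)   [reduce mod 481]
372 = 2^2·93; (2/481) = +1 since 481 mod 8 = 1, so (372/481) = (+1)^2·(93/481); sign now +1
reciprocity: (93/481) = +1·(481/93) since 93 mod 4 = 1, 481 mod 4 = 1; sign now +1
(481/93) = (16/93)   [reduce mod 93]
16 = 2^4·1; (2/93) = -1 since 93 mod 8 = 5, so (16/93) = (-1)^4·(1/93); sign now +1
(1/93) = 1; final value = sign = +1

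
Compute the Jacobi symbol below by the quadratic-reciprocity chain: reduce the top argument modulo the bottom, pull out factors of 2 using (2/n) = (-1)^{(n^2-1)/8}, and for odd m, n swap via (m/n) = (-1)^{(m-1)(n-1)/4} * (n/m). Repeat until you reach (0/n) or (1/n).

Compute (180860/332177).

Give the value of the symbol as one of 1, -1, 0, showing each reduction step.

factor out 2^2: 180860 = 2^2·45215; with 332177 mod 8 = 1, (2/332177) = +1; sign now +1; continue with (45215/332177)
flip (45215/332177) -> (332177/45215): both odd, 45215 mod 4 = 3, 332177 mod 4 = 1, so the flip contributes +1; sign now +1
(332177/45215): 332177 mod 45215 = 15672, so (332177/45215) = (15672/45215)
factor out 2^3: 15672 = 2^3·1959; with 45215 mod 8 = 7, (2/45215) = +1; sign now +1; continue with (1959/45215)
flip (1959/45215) -> (45215/1959): both odd, 1959 mod 4 = 3, 45215 mod 4 = 3, so the flip contributes -1; sign now -1
(45215/1959): 45215 mod 1959 = 158, so (45215/1959) = (158/1959)
factor out 2^1: 158 = 2^1·79; with 1959 mod 8 = 7, (2/1959) = +1; sign now -1; continue with (79/1959)
flip (79/1959) -> (1959/79): both odd, 79 mod 4 = 3, 1959 mod 4 = 3, so the flip contributes -1; sign now +1
(1959/79): 1959 mod 79 = 63, so (1959/79) = (63/79)
flip (63/79) -> (79/63): both odd, 63 mod 4 = 3, 79 mod 4 = 3, so the flip contributes -1; sign now -1
(79/63): 79 mod 63 = 16, so (79/63) = (16/63)
factor out 2^4: 16 = 2^4·1; with 63 mod 8 = 7, (2/63) = +1; sign now -1; continue with (1/63)
reached (1/63) = 1, so the symbol is -1

-1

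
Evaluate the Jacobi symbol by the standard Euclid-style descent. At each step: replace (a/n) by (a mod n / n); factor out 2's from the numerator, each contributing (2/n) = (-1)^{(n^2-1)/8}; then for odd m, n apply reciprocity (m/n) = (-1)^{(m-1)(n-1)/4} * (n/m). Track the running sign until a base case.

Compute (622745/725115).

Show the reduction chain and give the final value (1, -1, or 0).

reciprocity: (622745/725115) = +1·(725115/622745) since 622745 mod 4 = 1, 725115 mod 4 = 3; sign now +1
(725115/622745) = (102370/622745)   [reduce mod 622745]
102370 = 2^1·51185; (2/622745) = +1 since 622745 mod 8 = 1, so (102370/622745) = (+1)^1·(51185/622745); sign now +1
reciprocity: (51185/622745) = +1·(622745/51185) since 51185 mod 4 = 1, 622745 mod 4 = 1; sign now +1
(622745/51185) = (8525/51185)   [reduce mod 51185]
reciprocity: (8525/51185) = +1·(51185/8525) since 8525 mod 4 = 1, 51185 mod 4 = 1; sign now +1
(51185/8525) = (35/8525)   [reduce mod 8525]
reciprocity: (35/8525) = +1·(8525/35) since 35 mod 4 = 3, 8525 mod 4 = 1; sign now +1
(8525/35) = (20/35)   [reduce mod 35]
20 = 2^2·5; (2/35) = -1 since 35 mod 8 = 3, so (20/35) = (-1)^2·(5/35); sign now +1
reciprocity: (5/35) = +1·(35/5) since 5 mod 4 = 1, 35 mod 4 = 3; sign now +1
(35/5) = (0/5)   [reduce mod 5]
(0/5) = 0   [gcd(a, n) > 1]; final value = 0

0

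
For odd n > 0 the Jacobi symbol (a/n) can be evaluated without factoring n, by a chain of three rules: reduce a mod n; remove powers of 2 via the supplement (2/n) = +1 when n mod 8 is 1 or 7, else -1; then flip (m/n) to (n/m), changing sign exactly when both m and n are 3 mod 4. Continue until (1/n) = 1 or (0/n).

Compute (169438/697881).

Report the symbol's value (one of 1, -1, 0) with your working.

factor out 2^1: 169438 = 2^1·84719; with 697881 mod 8 = 1, (2/697881) = +1; sign now +1; continue with (84719/697881)
flip (84719/697881) -> (697881/84719): both odd, 84719 mod 4 = 3, 697881 mod 4 = 1, so the flip contributes +1; sign now +1
(697881/84719): 697881 mod 84719 = 20129, so (697881/84719) = (20129/84719)
flip (20129/84719) -> (84719/20129): both odd, 20129 mod 4 = 1, 84719 mod 4 = 3, so the flip contributes +1; sign now +1
(84719/20129): 84719 mod 20129 = 4203, so (84719/20129) = (4203/20129)
flip (4203/20129) -> (20129/4203): both odd, 4203 mod 4 = 3, 20129 mod 4 = 1, so the flip contributes +1; sign now +1
(20129/4203): 20129 mod 4203 = 3317, so (20129/4203) = (3317/4203)
flip (3317/4203) -> (4203/3317): both odd, 3317 mod 4 = 1, 4203 mod 4 = 3, so the flip contributes +1; sign now +1
(4203/3317): 4203 mod 3317 = 886, so (4203/3317) = (886/3317)
factor out 2^1: 886 = 2^1·443; with 3317 mod 8 = 5, (2/3317) = -1; sign now -1; continue with (443/3317)
flip (443/3317) -> (3317/443): both odd, 443 mod 4 = 3, 3317 mod 4 = 1, so the flip contributes +1; sign now -1
(3317/443): 3317 mod 443 = 216, so (3317/443) = (216/443)
factor out 2^3: 216 = 2^3·27; with 443 mod 8 = 3, (2/443) = -1; sign now +1; continue with (27/443)
flip (27/443) -> (443/27): both odd, 27 mod 4 = 3, 443 mod 4 = 3, so the flip contributes -1; sign now -1
(443/27): 443 mod 27 = 11, so (443/27) = (11/27)
flip (11/27) -> (27/11): both odd, 11 mod 4 = 3, 27 mod 4 = 3, so the flip contributes -1; sign now +1
(27/11): 27 mod 11 = 5, so (27/11) = (5/11)
flip (5/11) -> (11/5): both odd, 5 mod 4 = 1, 11 mod 4 = 3, so the flip contributes +1; sign now +1
(11/5): 11 mod 5 = 1, so (11/5) = (1/5)
reached (1/5) = 1, so the symbol is +1

1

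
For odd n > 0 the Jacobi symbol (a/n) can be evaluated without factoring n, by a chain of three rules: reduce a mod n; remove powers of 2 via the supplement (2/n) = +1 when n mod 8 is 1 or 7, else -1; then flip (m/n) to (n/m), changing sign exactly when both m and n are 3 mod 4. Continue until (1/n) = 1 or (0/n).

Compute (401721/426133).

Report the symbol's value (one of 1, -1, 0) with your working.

0

flip (401721/426133) -> (426133/401721): both odd, 401721 mod 4 = 1, 426133 mod 4 = 1, so the flip contributes +1; sign now +1
(426133/401721): 426133 mod 401721 = 24412, so (426133/401721) = (24412/401721)
factor out 2^2: 24412 = 2^2·6103; with 401721 mod 8 = 1, (2/401721) = +1; sign now +1; continue with (6103/401721)
flip (6103/401721) -> (401721/6103): both odd, 6103 mod 4 = 3, 401721 mod 4 = 1, so the flip contributes +1; sign now +1
(401721/6103): 401721 mod 6103 = 5026, so (401721/6103) = (5026/6103)
factor out 2^1: 5026 = 2^1·2513; with 6103 mod 8 = 7, (2/6103) = +1; sign now +1; continue with (2513/6103)
flip (2513/6103) -> (6103/2513): both odd, 2513 mod 4 = 1, 6103 mod 4 = 3, so the flip contributes +1; sign now +1
(6103/2513): 6103 mod 2513 = 1077, so (6103/2513) = (1077/2513)
flip (1077/2513) -> (2513/1077): both odd, 1077 mod 4 = 1, 2513 mod 4 = 1, so the flip contributes +1; sign now +1
(2513/1077): 2513 mod 1077 = 359, so (2513/1077) = (359/1077)
flip (359/1077) -> (1077/359): both odd, 359 mod 4 = 3, 1077 mod 4 = 1, so the flip contributes +1; sign now +1
(1077/359): 1077 mod 359 = 0, so (1077/359) = (0/359)
reached (0/359); gcd(a, n) > 1, so (0/359) = 0 and the symbol is 0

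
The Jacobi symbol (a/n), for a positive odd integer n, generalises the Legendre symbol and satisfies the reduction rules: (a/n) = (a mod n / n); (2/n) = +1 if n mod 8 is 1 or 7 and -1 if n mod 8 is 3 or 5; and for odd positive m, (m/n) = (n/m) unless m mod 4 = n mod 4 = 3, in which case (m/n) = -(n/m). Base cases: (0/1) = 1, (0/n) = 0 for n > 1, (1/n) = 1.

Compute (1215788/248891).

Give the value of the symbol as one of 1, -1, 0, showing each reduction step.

(1215788/248891) = (220224/248891)   [reduce mod 248891]
220224 = 2^6·3441; (2/248891) = -1 since 248891 mod 8 = 3, so (220224/248891) = (-1)^6·(3441/248891); sign now +1
reciprocity: (3441/248891) = +1·(248891/3441) since 3441 mod 4 = 1, 248891 mod 4 = 3; sign now +1
(248891/3441) = (1139/3441)   [reduce mod 3441]
reciprocity: (1139/3441) = +1·(3441/1139) since 1139 mod 4 = 3, 3441 mod 4 = 1; sign now +1
(3441/1139) = (24/1139)   [reduce mod 1139]
24 = 2^3·3; (2/1139) = -1 since 1139 mod 8 = 3, so (24/1139) = (-1)^3·(3/1139); sign now -1
reciprocity: (3/1139) = -1·(1139/3) since 3 mod 4 = 3, 1139 mod 4 = 3; sign now +1
(1139/3) = (2/3)   [reduce mod 3]
2 = 2^1·1; (2/3) = -1 since 3 mod 8 = 3, so (2/3) = (-1)^1·(1/3); sign now -1
(1/3) = 1; final value = sign = -1

-1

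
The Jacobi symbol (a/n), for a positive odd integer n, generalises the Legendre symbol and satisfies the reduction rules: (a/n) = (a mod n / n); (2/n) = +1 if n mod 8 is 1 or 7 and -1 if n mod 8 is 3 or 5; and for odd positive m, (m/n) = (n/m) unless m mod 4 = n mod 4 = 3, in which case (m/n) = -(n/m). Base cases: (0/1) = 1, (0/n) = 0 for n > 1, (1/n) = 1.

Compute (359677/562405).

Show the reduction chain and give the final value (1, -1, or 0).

-1

flip (359677/562405) -> (562405/359677): both odd, 359677 mod 4 = 1, 562405 mod 4 = 1, so the flip contributes +1; sign now +1
(562405/359677): 562405 mod 359677 = 202728, so (562405/359677) = (202728/359677)
factor out 2^3: 202728 = 2^3·25341; with 359677 mod 8 = 5, (2/359677) = -1; sign now -1; continue with (25341/359677)
flip (25341/359677) -> (359677/25341): both odd, 25341 mod 4 = 1, 359677 mod 4 = 1, so the flip contributes +1; sign now -1
(359677/25341): 359677 mod 25341 = 4903, so (359677/25341) = (4903/25341)
flip (4903/25341) -> (25341/4903): both odd, 4903 mod 4 = 3, 25341 mod 4 = 1, so the flip contributes +1; sign now -1
(25341/4903): 25341 mod 4903 = 826, so (25341/4903) = (826/4903)
factor out 2^1: 826 = 2^1·413; with 4903 mod 8 = 7, (2/4903) = +1; sign now -1; continue with (413/4903)
flip (413/4903) -> (4903/413): both odd, 413 mod 4 = 1, 4903 mod 4 = 3, so the flip contributes +1; sign now -1
(4903/413): 4903 mod 413 = 360, so (4903/413) = (360/413)
factor out 2^3: 360 = 2^3·45; with 413 mod 8 = 5, (2/413) = -1; sign now +1; continue with (45/413)
flip (45/413) -> (413/45): both odd, 45 mod 4 = 1, 413 mod 4 = 1, so the flip contributes +1; sign now +1
(413/45): 413 mod 45 = 8, so (413/45) = (8/45)
factor out 2^3: 8 = 2^3·1; with 45 mod 8 = 5, (2/45) = -1; sign now -1; continue with (1/45)
reached (1/45) = 1, so the symbol is -1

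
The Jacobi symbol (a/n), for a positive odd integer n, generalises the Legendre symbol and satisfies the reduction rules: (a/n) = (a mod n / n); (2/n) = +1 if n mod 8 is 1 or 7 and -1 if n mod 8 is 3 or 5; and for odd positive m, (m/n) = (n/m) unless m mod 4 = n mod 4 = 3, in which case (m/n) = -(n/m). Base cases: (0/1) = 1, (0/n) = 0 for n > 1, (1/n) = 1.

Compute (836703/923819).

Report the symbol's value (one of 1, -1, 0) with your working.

1

reciprocity: (836703/923819) = -1·(923819/836703) since 836703 mod 4 = 3, 923819 mod 4 = 3; sign now -1
(923819/836703) = (87116/836703)   [reduce mod 836703]
87116 = 2^2·21779; (2/836703) = +1 since 836703 mod 8 = 7, so (87116/836703) = (+1)^2·(21779/836703); sign now -1
reciprocity: (21779/836703) = -1·(836703/21779) since 21779 mod 4 = 3, 836703 mod 4 = 3; sign now +1
(836703/21779) = (9101/21779)   [reduce mod 21779]
reciprocity: (9101/21779) = +1·(21779/9101) since 9101 mod 4 = 1, 21779 mod 4 = 3; sign now +1
(21779/9101) = (3577/9101)   [reduce mod 9101]
reciprocity: (3577/9101) = +1·(9101/3577) since 3577 mod 4 = 1, 9101 mod 4 = 1; sign now +1
(9101/3577) = (1947/3577)   [reduce mod 3577]
reciprocity: (1947/3577) = +1·(3577/1947) since 1947 mod 4 = 3, 3577 mod 4 = 1; sign now +1
(3577/1947) = (1630/1947)   [reduce mod 1947]
1630 = 2^1·815; (2/1947) = -1 since 1947 mod 8 = 3, so (1630/1947) = (-1)^1·(815/1947); sign now -1
reciprocity: (815/1947) = -1·(1947/815) since 815 mod 4 = 3, 1947 mod 4 = 3; sign now +1
(1947/815) = (317/815)   [reduce mod 815]
reciprocity: (317/815) = +1·(815/317) since 317 mod 4 = 1, 815 mod 4 = 3; sign now +1
(815/317) = (181/317)   [reduce mod 317]
reciprocity: (181/317) = +1·(317/181) since 181 mod 4 = 1, 317 mod 4 = 1; sign now +1
(317/181) = (136/181)   [reduce mod 181]
136 = 2^3·17; (2/181) = -1 since 181 mod 8 = 5, so (136/181) = (-1)^3·(17/181); sign now -1
reciprocity: (17/181) = +1·(181/17) since 17 mod 4 = 1, 181 mod 4 = 1; sign now -1
(181/17) = (11/17)   [reduce mod 17]
reciprocity: (11/17) = +1·(17/11) since 11 mod 4 = 3, 17 mod 4 = 1; sign now -1
(17/11) = (6/11)   [reduce mod 11]
6 = 2^1·3; (2/11) = -1 since 11 mod 8 = 3, so (6/11) = (-1)^1·(3/11); sign now +1
reciprocity: (3/11) = -1·(11/3) since 3 mod 4 = 3, 11 mod 4 = 3; sign now -1
(11/3) = (2/3)   [reduce mod 3]
2 = 2^1·1; (2/3) = -1 since 3 mod 8 = 3, so (2/3) = (-1)^1·(1/3); sign now +1
(1/3) = 1; final value = sign = +1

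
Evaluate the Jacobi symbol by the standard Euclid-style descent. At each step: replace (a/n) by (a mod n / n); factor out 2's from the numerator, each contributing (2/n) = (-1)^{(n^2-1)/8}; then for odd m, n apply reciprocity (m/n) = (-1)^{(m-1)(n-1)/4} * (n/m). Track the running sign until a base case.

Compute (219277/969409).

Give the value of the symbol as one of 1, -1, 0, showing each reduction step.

reciprocity: (219277/969409) = +1·(969409/219277) since 219277 mod 4 = 1, 969409 mod 4 = 1; sign now +1
(969409/219277) = (92301/219277)   [reduce mod 219277]
reciprocity: (92301/219277) = +1·(219277/92301) since 92301 mod 4 = 1, 219277 mod 4 = 1; sign now +1
(219277/92301) = (34675/92301)   [reduce mod 92301]
reciprocity: (34675/92301) = +1·(92301/34675) since 34675 mod 4 = 3, 92301 mod 4 = 1; sign now +1
(92301/34675) = (22951/34675)   [reduce mod 34675]
reciprocity: (22951/34675) = -1·(34675/22951) since 22951 mod 4 = 3, 34675 mod 4 = 3; sign now -1
(34675/22951) = (11724/22951)   [reduce mod 22951]
11724 = 2^2·2931; (2/22951) = +1 since 22951 mod 8 = 7, so (11724/22951) = (+1)^2·(2931/22951); sign now -1
reciprocity: (2931/22951) = -1·(22951/2931) since 2931 mod 4 = 3, 22951 mod 4 = 3; sign now +1
(22951/2931) = (2434/2931)   [reduce mod 2931]
2434 = 2^1·1217; (2/2931) = -1 since 2931 mod 8 = 3, so (2434/2931) = (-1)^1·(1217/2931); sign now -1
reciprocity: (1217/2931) = +1·(2931/1217) since 1217 mod 4 = 1, 2931 mod 4 = 3; sign now -1
(2931/1217) = (497/1217)   [reduce mod 1217]
reciprocity: (497/1217) = +1·(1217/497) since 497 mod 4 = 1, 1217 mod 4 = 1; sign now -1
(1217/497) = (223/497)   [reduce mod 497]
reciprocity: (223/497) = +1·(497/223) since 223 mod 4 = 3, 497 mod 4 = 1; sign now -1
(497/223) = (51/223)   [reduce mod 223]
reciprocity: (51/223) = -1·(223/51) since 51 mod 4 = 3, 223 mod 4 = 3; sign now +1
(223/51) = (19/51)   [reduce mod 51]
reciprocity: (19/51) = -1·(51/19) since 19 mod 4 = 3, 51 mod 4 = 3; sign now -1
(51/19) = (13/19)   [reduce mod 19]
reciprocity: (13/19) = +1·(19/13) since 13 mod 4 = 1, 19 mod 4 = 3; sign now -1
(19/13) = (6/13)   [reduce mod 13]
6 = 2^1·3; (2/13) = -1 since 13 mod 8 = 5, so (6/13) = (-1)^1·(3/13); sign now +1
reciprocity: (3/13) = +1·(13/3) since 3 mod 4 = 3, 13 mod 4 = 1; sign now +1
(13/3) = (1/3)   [reduce mod 3]
(1/3) = 1; final value = sign = +1

1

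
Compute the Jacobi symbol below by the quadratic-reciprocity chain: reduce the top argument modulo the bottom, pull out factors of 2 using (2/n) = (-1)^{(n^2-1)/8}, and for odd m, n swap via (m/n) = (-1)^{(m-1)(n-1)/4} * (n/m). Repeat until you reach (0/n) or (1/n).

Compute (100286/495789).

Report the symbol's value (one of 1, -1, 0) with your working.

-1

factor out 2^1: 100286 = 2^1·50143; with 495789 mod 8 = 5, (2/495789) = -1; sign now -1; continue with (50143/495789)
flip (50143/495789) -> (495789/50143): both odd, 50143 mod 4 = 3, 495789 mod 4 = 1, so the flip contributes +1; sign now -1
(495789/50143): 495789 mod 50143 = 44502, so (495789/50143) = (44502/50143)
factor out 2^1: 44502 = 2^1·22251; with 50143 mod 8 = 7, (2/50143) = +1; sign now -1; continue with (22251/50143)
flip (22251/50143) -> (50143/22251): both odd, 22251 mod 4 = 3, 50143 mod 4 = 3, so the flip contributes -1; sign now +1
(50143/22251): 50143 mod 22251 = 5641, so (50143/22251) = (5641/22251)
flip (5641/22251) -> (22251/5641): both odd, 5641 mod 4 = 1, 22251 mod 4 = 3, so the flip contributes +1; sign now +1
(22251/5641): 22251 mod 5641 = 5328, so (22251/5641) = (5328/5641)
factor out 2^4: 5328 = 2^4·333; with 5641 mod 8 = 1, (2/5641) = +1; sign now +1; continue with (333/5641)
flip (333/5641) -> (5641/333): both odd, 333 mod 4 = 1, 5641 mod 4 = 1, so the flip contributes +1; sign now +1
(5641/333): 5641 mod 333 = 313, so (5641/333) = (313/333)
flip (313/333) -> (333/313): both odd, 313 mod 4 = 1, 333 mod 4 = 1, so the flip contributes +1; sign now +1
(333/313): 333 mod 313 = 20, so (333/313) = (20/313)
factor out 2^2: 20 = 2^2·5; with 313 mod 8 = 1, (2/313) = +1; sign now +1; continue with (5/313)
flip (5/313) -> (313/5): both odd, 5 mod 4 = 1, 313 mod 4 = 1, so the flip contributes +1; sign now +1
(313/5): 313 mod 5 = 3, so (313/5) = (3/5)
flip (3/5) -> (5/3): both odd, 3 mod 4 = 3, 5 mod 4 = 1, so the flip contributes +1; sign now +1
(5/3): 5 mod 3 = 2, so (5/3) = (2/3)
factor out 2^1: 2 = 2^1·1; with 3 mod 8 = 3, (2/3) = -1; sign now -1; continue with (1/3)
reached (1/3) = 1, so the symbol is -1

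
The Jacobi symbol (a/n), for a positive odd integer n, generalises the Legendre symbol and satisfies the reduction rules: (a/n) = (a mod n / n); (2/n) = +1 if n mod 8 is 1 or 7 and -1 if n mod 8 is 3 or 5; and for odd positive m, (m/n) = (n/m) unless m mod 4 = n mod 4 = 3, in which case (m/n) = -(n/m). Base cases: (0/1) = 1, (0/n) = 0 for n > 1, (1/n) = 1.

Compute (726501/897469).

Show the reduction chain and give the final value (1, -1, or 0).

1

flip (726501/897469) -> (897469/726501): both odd, 726501 mod 4 = 1, 897469 mod 4 = 1, so the flip contributes +1; sign now +1
(897469/726501): 897469 mod 726501 = 170968, so (897469/726501) = (170968/726501)
factor out 2^3: 170968 = 2^3·21371; with 726501 mod 8 = 5, (2/726501) = -1; sign now -1; continue with (21371/726501)
flip (21371/726501) -> (726501/21371): both odd, 21371 mod 4 = 3, 726501 mod 4 = 1, so the flip contributes +1; sign now -1
(726501/21371): 726501 mod 21371 = 21258, so (726501/21371) = (21258/21371)
factor out 2^1: 21258 = 2^1·10629; with 21371 mod 8 = 3, (2/21371) = -1; sign now +1; continue with (10629/21371)
flip (10629/21371) -> (21371/10629): both odd, 10629 mod 4 = 1, 21371 mod 4 = 3, so the flip contributes +1; sign now +1
(21371/10629): 21371 mod 10629 = 113, so (21371/10629) = (113/10629)
flip (113/10629) -> (10629/113): both odd, 113 mod 4 = 1, 10629 mod 4 = 1, so the flip contributes +1; sign now +1
(10629/113): 10629 mod 113 = 7, so (10629/113) = (7/113)
flip (7/113) -> (113/7): both odd, 7 mod 4 = 3, 113 mod 4 = 1, so the flip contributes +1; sign now +1
(113/7): 113 mod 7 = 1, so (113/7) = (1/7)
reached (1/7) = 1, so the symbol is +1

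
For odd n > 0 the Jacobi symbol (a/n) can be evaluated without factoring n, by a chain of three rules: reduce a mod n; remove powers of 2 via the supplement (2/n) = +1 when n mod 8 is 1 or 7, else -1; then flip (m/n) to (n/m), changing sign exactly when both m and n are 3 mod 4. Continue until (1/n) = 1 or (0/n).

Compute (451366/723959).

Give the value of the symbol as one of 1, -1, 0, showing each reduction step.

451366 = 2^1·225683; (2/723959) = +1 since 723959 mod 8 = 7, so (451366/723959) = (+1)^1·(225683/723959); sign now +1
reciprocity: (225683/723959) = -1·(723959/225683) since 225683 mod 4 = 3, 723959 mod 4 = 3; sign now -1
(723959/225683) = (46910/225683)   [reduce mod 225683]
46910 = 2^1·23455; (2/225683) = -1 since 225683 mod 8 = 3, so (46910/225683) = (-1)^1·(23455/225683); sign now +1
reciprocity: (23455/225683) = -1·(225683/23455) since 23455 mod 4 = 3, 225683 mod 4 = 3; sign now -1
(225683/23455) = (14588/23455)   [reduce mod 23455]
14588 = 2^2·3647; (2/23455) = +1 since 23455 mod 8 = 7, so (14588/23455) = (+1)^2·(3647/23455); sign now -1
reciprocity: (3647/23455) = -1·(23455/3647) since 3647 mod 4 = 3, 23455 mod 4 = 3; sign now +1
(23455/3647) = (1573/3647)   [reduce mod 3647]
reciprocity: (1573/3647) = +1·(3647/1573) since 1573 mod 4 = 1, 3647 mod 4 = 3; sign now +1
(3647/1573) = (501/1573)   [reduce mod 1573]
reciprocity: (501/1573) = +1·(1573/501) since 501 mod 4 = 1, 1573 mod 4 = 1; sign now +1
(1573/501) = (70/501)   [reduce mod 501]
70 = 2^1·35; (2/501) = -1 since 501 mod 8 = 5, so (70/501) = (-1)^1·(35/501); sign now -1
reciprocity: (35/501) = +1·(501/35) since 35 mod 4 = 3, 501 mod 4 = 1; sign now -1
(501/35) = (11/35)   [reduce mod 35]
reciprocity: (11/35) = -1·(35/11) since 11 mod 4 = 3, 35 mod 4 = 3; sign now +1
(35/11) = (2/11)   [reduce mod 11]
2 = 2^1·1; (2/11) = -1 since 11 mod 8 = 3, so (2/11) = (-1)^1·(1/11); sign now -1
(1/11) = 1; final value = sign = -1

-1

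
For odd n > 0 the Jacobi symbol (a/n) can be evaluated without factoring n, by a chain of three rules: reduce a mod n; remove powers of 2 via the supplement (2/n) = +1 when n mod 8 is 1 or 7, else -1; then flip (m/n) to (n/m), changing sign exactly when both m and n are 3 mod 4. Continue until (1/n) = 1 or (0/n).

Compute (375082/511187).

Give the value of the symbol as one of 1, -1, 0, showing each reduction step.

375082 = 2^1·187541; (2/511187) = -1 since 511187 mod 8 = 3, so (375082/511187) = (-1)^1·(187541/511187); sign now -1
reciprocity: (187541/511187) = +1·(511187/187541) since 187541 mod 4 = 1, 511187 mod 4 = 3; sign now -1
(511187/187541) = (136105/187541)   [reduce mod 187541]
reciprocity: (136105/187541) = +1·(187541/136105) since 136105 mod 4 = 1, 187541 mod 4 = 1; sign now -1
(187541/136105) = (51436/136105)   [reduce mod 136105]
51436 = 2^2·12859; (2/136105) = +1 since 136105 mod 8 = 1, so (51436/136105) = (+1)^2·(12859/136105); sign now -1
reciprocity: (12859/136105) = +1·(136105/12859) since 12859 mod 4 = 3, 136105 mod 4 = 1; sign now -1
(136105/12859) = (7515/12859)   [reduce mod 12859]
reciprocity: (7515/12859) = -1·(12859/7515) since 7515 mod 4 = 3, 12859 mod 4 = 3; sign now +1
(12859/7515) = (5344/7515)   [reduce mod 7515]
5344 = 2^5·167; (2/7515) = -1 since 7515 mod 8 = 3, so (5344/7515) = (-1)^5·(167/7515); sign now -1
reciprocity: (167/7515) = -1·(7515/167) since 167 mod 4 = 3, 7515 mod 4 = 3; sign now +1
(7515/167) = (0/167)   [reduce mod 167]
(0/167) = 0   [gcd(a, n) > 1]; final value = 0

0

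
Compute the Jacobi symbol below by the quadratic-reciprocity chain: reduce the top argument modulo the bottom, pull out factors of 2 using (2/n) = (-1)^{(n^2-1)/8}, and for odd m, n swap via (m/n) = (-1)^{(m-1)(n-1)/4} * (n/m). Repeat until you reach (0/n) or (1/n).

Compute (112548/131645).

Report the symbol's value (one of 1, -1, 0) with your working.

112548 = 2^2·28137; (2/131645) = -1 since 131645 mod 8 = 5, so (112548/131645) = (-1)^2·(28137/131645); sign now +1
reciprocity: (28137/131645) = +1·(131645/28137) since 28137 mod 4 = 1, 131645 mod 4 = 1; sign now +1
(131645/28137) = (19097/28137)   [reduce mod 28137]
reciprocity: (19097/28137) = +1·(28137/19097) since 19097 mod 4 = 1, 28137 mod 4 = 1; sign now +1
(28137/19097) = (9040/19097)   [reduce mod 19097]
9040 = 2^4·565; (2/19097) = +1 since 19097 mod 8 = 1, so (9040/19097) = (+1)^4·(565/19097); sign now +1
reciprocity: (565/19097) = +1·(19097/565) since 565 mod 4 = 1, 19097 mod 4 = 1; sign now +1
(19097/565) = (452/565)   [reduce mod 565]
452 = 2^2·113; (2/565) = -1 since 565 mod 8 = 5, so (452/565) = (-1)^2·(113/565); sign now +1
reciprocity: (113/565) = +1·(565/113) since 113 mod 4 = 1, 565 mod 4 = 1; sign now +1
(565/113) = (0/113)   [reduce mod 113]
(0/113) = 0   [gcd(a, n) > 1]; final value = 0

0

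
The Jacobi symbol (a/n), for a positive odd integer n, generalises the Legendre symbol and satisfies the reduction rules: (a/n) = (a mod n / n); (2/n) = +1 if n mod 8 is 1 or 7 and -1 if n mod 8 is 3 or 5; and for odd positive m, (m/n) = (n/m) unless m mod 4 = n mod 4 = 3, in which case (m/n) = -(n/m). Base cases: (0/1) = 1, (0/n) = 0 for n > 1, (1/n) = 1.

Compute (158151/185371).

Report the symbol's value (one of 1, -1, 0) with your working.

1

flip (158151/185371) -> (185371/158151): both odd, 158151 mod 4 = 3, 185371 mod 4 = 3, so the flip contributes -1; sign now -1
(185371/158151): 185371 mod 158151 = 27220, so (185371/158151) = (27220/158151)
factor out 2^2: 27220 = 2^2·6805; with 158151 mod 8 = 7, (2/158151) = +1; sign now -1; continue with (6805/158151)
flip (6805/158151) -> (158151/6805): both odd, 6805 mod 4 = 1, 158151 mod 4 = 3, so the flip contributes +1; sign now -1
(158151/6805): 158151 mod 6805 = 1636, so (158151/6805) = (1636/6805)
factor out 2^2: 1636 = 2^2·409; with 6805 mod 8 = 5, (2/6805) = -1; sign now -1; continue with (409/6805)
flip (409/6805) -> (6805/409): both odd, 409 mod 4 = 1, 6805 mod 4 = 1, so the flip contributes +1; sign now -1
(6805/409): 6805 mod 409 = 261, so (6805/409) = (261/409)
flip (261/409) -> (409/261): both odd, 261 mod 4 = 1, 409 mod 4 = 1, so the flip contributes +1; sign now -1
(409/261): 409 mod 261 = 148, so (409/261) = (148/261)
factor out 2^2: 148 = 2^2·37; with 261 mod 8 = 5, (2/261) = -1; sign now -1; continue with (37/261)
flip (37/261) -> (261/37): both odd, 37 mod 4 = 1, 261 mod 4 = 1, so the flip contributes +1; sign now -1
(261/37): 261 mod 37 = 2, so (261/37) = (2/37)
factor out 2^1: 2 = 2^1·1; with 37 mod 8 = 5, (2/37) = -1; sign now +1; continue with (1/37)
reached (1/37) = 1, so the symbol is +1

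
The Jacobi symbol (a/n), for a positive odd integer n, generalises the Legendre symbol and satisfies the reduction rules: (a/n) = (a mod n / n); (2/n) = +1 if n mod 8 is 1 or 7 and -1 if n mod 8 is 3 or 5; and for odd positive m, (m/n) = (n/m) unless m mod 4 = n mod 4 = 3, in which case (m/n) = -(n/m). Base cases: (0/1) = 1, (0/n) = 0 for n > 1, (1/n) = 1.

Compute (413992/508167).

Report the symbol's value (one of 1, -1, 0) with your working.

413992 = 2^3·51749; (2/508167) = +1 since 508167 mod 8 = 7, so (413992/508167) = (+1)^3·(51749/508167); sign now +1
reciprocity: (51749/508167) = +1·(508167/51749) since 51749 mod 4 = 1, 508167 mod 4 = 3; sign now +1
(508167/51749) = (42426/51749)   [reduce mod 51749]
42426 = 2^1·21213; (2/51749) = -1 since 51749 mod 8 = 5, so (42426/51749) = (-1)^1·(21213/51749); sign now -1
reciprocity: (21213/51749) = +1·(51749/21213) since 21213 mod 4 = 1, 51749 mod 4 = 1; sign now -1
(51749/21213) = (9323/21213)   [reduce mod 21213]
reciprocity: (9323/21213) = +1·(21213/9323) since 9323 mod 4 = 3, 21213 mod 4 = 1; sign now -1
(21213/9323) = (2567/9323)   [reduce mod 9323]
reciprocity: (2567/9323) = -1·(9323/2567) since 2567 mod 4 = 3, 9323 mod 4 = 3; sign now +1
(9323/2567) = (1622/2567)   [reduce mod 2567]
1622 = 2^1·811; (2/2567) = +1 since 2567 mod 8 = 7, so (1622/2567) = (+1)^1·(811/2567); sign now +1
reciprocity: (811/2567) = -1·(2567/811) since 811 mod 4 = 3, 2567 mod 4 = 3; sign now -1
(2567/811) = (134/811)   [reduce mod 811]
134 = 2^1·67; (2/811) = -1 since 811 mod 8 = 3, so (134/811) = (-1)^1·(67/811); sign now +1
reciprocity: (67/811) = -1·(811/67) since 67 mod 4 = 3, 811 mod 4 = 3; sign now -1
(811/67) = (7/67)   [reduce mod 67]
reciprocity: (7/67) = -1·(67/7) since 7 mod 4 = 3, 67 mod 4 = 3; sign now +1
(67/7) = (4/7)   [reduce mod 7]
4 = 2^2·1; (2/7) = +1 since 7 mod 8 = 7, so (4/7) = (+1)^2·(1/7); sign now +1
(1/7) = 1; final value = sign = +1

1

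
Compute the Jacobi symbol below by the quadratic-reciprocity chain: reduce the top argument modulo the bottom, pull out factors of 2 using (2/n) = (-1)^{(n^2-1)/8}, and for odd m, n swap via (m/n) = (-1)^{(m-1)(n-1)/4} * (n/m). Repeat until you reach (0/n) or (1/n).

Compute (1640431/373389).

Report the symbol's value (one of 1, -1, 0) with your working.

(1640431/373389) = (146875/373389)   [reduce mod 373389]
reciprocity: (146875/373389) = +1·(373389/146875) since 146875 mod 4 = 3, 373389 mod 4 = 1; sign now +1
(373389/146875) = (79639/146875)   [reduce mod 146875]
reciprocity: (79639/146875) = -1·(146875/79639) since 79639 mod 4 = 3, 146875 mod 4 = 3; sign now -1
(146875/79639) = (67236/79639)   [reduce mod 79639]
67236 = 2^2·16809; (2/79639) = +1 since 79639 mod 8 = 7, so (67236/79639) = (+1)^2·(16809/79639); sign now -1
reciprocity: (16809/79639) = +1·(79639/16809) since 16809 mod 4 = 1, 79639 mod 4 = 3; sign now -1
(79639/16809) = (12403/16809)   [reduce mod 16809]
reciprocity: (12403/16809) = +1·(16809/12403) since 12403 mod 4 = 3, 16809 mod 4 = 1; sign now -1
(16809/12403) = (4406/12403)   [reduce mod 12403]
4406 = 2^1·2203; (2/12403) = -1 since 12403 mod 8 = 3, so (4406/12403) = (-1)^1·(2203/12403); sign now +1
reciprocity: (2203/12403) = -1·(12403/2203) since 2203 mod 4 = 3, 12403 mod 4 = 3; sign now -1
(12403/2203) = (1388/2203)   [reduce mod 2203]
1388 = 2^2·347; (2/2203) = -1 since 2203 mod 8 = 3, so (1388/2203) = (-1)^2·(347/2203); sign now -1
reciprocity: (347/2203) = -1·(2203/347) since 347 mod 4 = 3, 2203 mod 4 = 3; sign now +1
(2203/347) = (121/347)   [reduce mod 347]
reciprocity: (121/347) = +1·(347/121) since 121 mod 4 = 1, 347 mod 4 = 3; sign now +1
(347/121) = (105/121)   [reduce mod 121]
reciprocity: (105/121) = +1·(121/105) since 105 mod 4 = 1, 121 mod 4 = 1; sign now +1
(121/105) = (16/105)   [reduce mod 105]
16 = 2^4·1; (2/105) = +1 since 105 mod 8 = 1, so (16/105) = (+1)^4·(1/105); sign now +1
(1/105) = 1; final value = sign = +1

1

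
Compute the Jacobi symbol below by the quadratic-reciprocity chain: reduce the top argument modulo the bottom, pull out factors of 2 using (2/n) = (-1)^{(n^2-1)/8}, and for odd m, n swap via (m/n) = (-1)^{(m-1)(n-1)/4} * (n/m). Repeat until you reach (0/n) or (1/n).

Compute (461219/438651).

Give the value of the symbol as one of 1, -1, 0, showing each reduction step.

(461219/438651): 461219 mod 438651 = 22568, so (461219/438651) = (22568/438651)
factor out 2^3: 22568 = 2^3·2821; with 438651 mod 8 = 3, (2/438651) = -1; sign now -1; continue with (2821/438651)
flip (2821/438651) -> (438651/2821): both odd, 2821 mod 4 = 1, 438651 mod 4 = 3, so the flip contributes +1; sign now -1
(438651/2821): 438651 mod 2821 = 1396, so (438651/2821) = (1396/2821)
factor out 2^2: 1396 = 2^2·349; with 2821 mod 8 = 5, (2/2821) = -1; sign now -1; continue with (349/2821)
flip (349/2821) -> (2821/349): both odd, 349 mod 4 = 1, 2821 mod 4 = 1, so the flip contributes +1; sign now -1
(2821/349): 2821 mod 349 = 29, so (2821/349) = (29/349)
flip (29/349) -> (349/29): both odd, 29 mod 4 = 1, 349 mod 4 = 1, so the flip contributes +1; sign now -1
(349/29): 349 mod 29 = 1, so (349/29) = (1/29)
reached (1/29) = 1, so the symbol is -1

-1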